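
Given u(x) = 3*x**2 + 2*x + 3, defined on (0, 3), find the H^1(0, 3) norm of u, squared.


||u||_{H^1}^2 = 7017/5

The H^1 norm (squared) on an interval (0, L) is
  ||u||_{H^1}^2 = ∫_0^L u(x)^2 dx + ∫_0^L u'(x)^2 dx.
Compute u'(x) = 6*x + 2.
Then u(x)^2 = 9*x**4 + 12*x**3 + 22*x**2 + 12*x + 9 and u'(x)^2 = 36*x**2 + 24*x + 4.
Integrate each monomial from 0 to 3 using ∫_0^3 c·x^n dx = c·3^(n+1)/(n+1):
  ∫_0^3 u(x)^2 dx = ∫_0^3 (9*x^4 + 12*x^3 + 22*x^2 + 12*x + 9) dx. Term by term:
    ∫_0^3 9*x^4 dx = 2187/5;  ∫_0^3 12*x^3 dx = 243;  ∫_0^3 22*x^2 dx = 198;
    ∫_0^3 12*x dx = 54;  ∫_0^3 9 dx = 27.
  Sum: 2187/5 + 243 + 198 + 54 + 27 = 4797/5.
  ∫_0^3 u'(x)^2 dx = ∫_0^3 (36*x^2 + 24*x + 4) dx. Term by term:
    ∫_0^3 36*x^2 dx = 324;  ∫_0^3 24*x dx = 108;  ∫_0^3 4 dx = 12.
  Sum: 324 + 108 + 12 = 444.
Adding: ||u||_{H^1}^2 = 4797/5 + 444 = 7017/5.


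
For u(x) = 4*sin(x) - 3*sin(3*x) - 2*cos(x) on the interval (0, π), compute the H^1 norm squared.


||u||_{H^1(0,π)}^2 = 65*π

u'(x) = 2*sin(x) + 4*cos(x) - 9*cos(3*x).
Expand u² and (u')² and integrate term by term on (0, π), using: for integers n ≥ 1, ∫_0^π sin²(nx) dx = ∫_0^π cos²(nx) dx = π/2; for n ≠ n', ∫_0^π sin(nx)sin(n'x) dx = ∫_0^π cos(nx)cos(n'x) dx = 0; and by product-to-sum, ∫_0^π sin(nx)cos(n'x) dx = ½∫_0^π [sin((n+n')x) + sin((n−n')x)] dx, which is 0 when n+n' is even and 2n/(n²−n'²) when n+n' is odd (it need not vanish on (0, π)).
  u² squared terms: (-3)²·∫sin(3x)² dx = 9·π/2 = 9*π/2;  (-2)²·∫cos(x)² dx = 4·π/2 = 2*π;  (4)²·∫sin(x)² dx = 16·π/2 = 8*π.
  u² cross terms: 2·(-3)·(-2)·∫sin(3x)·cos(x) dx = 12·(0) = 0;  2·(-3)·(4)·∫sin(3x)·sin(x) dx = -24·(0) = 0;  2·(-2)·(4)·∫cos(x)·sin(x) dx = -16·(0) = 0.
  So ∫_0^π u² dx = 9*π/2 + 2*π + 8*π + 0 + 0 + 0 = 29*π/2.
  (u')² squared terms: (-9)²·∫cos(3x)² dx = 81·π/2 = 81*π/2;  (2)²·∫sin(x)² dx = 4·π/2 = 2*π;  (4)²·∫cos(x)² dx = 16·π/2 = 8*π.
  (u')² cross terms: 2·(-9)·(2)·∫cos(3x)·sin(x) dx = -36·(0) = 0;  2·(-9)·(4)·∫cos(3x)·cos(x) dx = -72·(0) = 0;  2·(2)·(4)·∫sin(x)·cos(x) dx = 16·(0) = 0.
  So ∫_0^π (u')² dx = 81*π/2 + 2*π + 8*π + 0 + 0 + 0 = 101*π/2.
||u||_{H^1}^2 = (29*π/2) + (101*π/2) = 65*π.


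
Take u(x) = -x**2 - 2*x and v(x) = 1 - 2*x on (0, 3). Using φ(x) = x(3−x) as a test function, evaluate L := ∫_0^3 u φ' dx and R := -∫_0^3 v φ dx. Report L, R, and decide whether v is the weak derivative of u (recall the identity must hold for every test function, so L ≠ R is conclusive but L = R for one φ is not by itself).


LHS = 45/2, RHS = 9. No, v is not the weak derivative of u.

u(x) = -x**2 - 2*x, classical derivative u'(x) = -2*x - 2.
φ(x) = x(3−x), so φ'(x) = 3 - 2*x.
Note φ(0) = φ(3) = 0, so the boundary term u·φ vanishes.
LHS = ∫_0^3 u(x) φ'(x) dx = ∫_0^3 (2*x^3 + x^2 - 6*x) dx. Term by term:
  ∫_0^3 2*x^3 dx = 81/2;  ∫_0^3 x^2 dx = 9;  ∫_0^3 -6*x dx = -27.
Sum: 81/2 + 9 − 27 = 45/2.
So LHS = 45/2.
∫_0^3 v(x) φ(x) dx = ∫_0^3 (2*x^3 - 7*x^2 + 3*x) dx. Term by term:
  ∫_0^3 2*x^3 dx = 81/2;  ∫_0^3 -7*x^2 dx = -63;  ∫_0^3 3*x dx = 27/2.
Sum: 81/2 − 63 + 27/2 = -9.
So RHS = -∫_0^3 v(x) φ(x) dx = 9.
LHS − RHS = 27/2 ≠ 0, so the identity fails.
(For a valid weak derivative the identity must hold for EVERY test function, in particular this one. The failure shows v is NOT the weak derivative of u.)
Correct weak derivative would be u'(x) = -2*x - 2.


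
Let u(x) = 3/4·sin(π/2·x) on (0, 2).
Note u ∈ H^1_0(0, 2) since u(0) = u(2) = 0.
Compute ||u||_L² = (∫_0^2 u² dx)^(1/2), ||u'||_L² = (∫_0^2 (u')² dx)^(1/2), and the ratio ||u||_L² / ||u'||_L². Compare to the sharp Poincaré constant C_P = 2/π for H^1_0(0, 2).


||u||_L² / ||u'||_L² = 2/π = C_P.

u(x) = 3/4·sin(π/2·x), so u'(x) = 3*π*cos(π*x/2)/8.
Writing u(x) = A·sin(kπx/L) with A = 3/4 and k = 1, use ∫_0^L sin²(kπx/L) dx = L/2 and ∫_0^L cos²(kπx/L) dx = L/2.
u² = 9/16·sin²(π/2·x) and (u')² = 9*π^2/64·cos²(π/2·x), and each of sin², cos² integrates to L/2 = 1 over (0, 2).
∫_0^2 u² dx = 9/16, so ||u||_L² = 3/4.
∫_0^2 (u')² dx = 9*π^2/64, so ||u'||_L² = 3*π/8.
Ratio ||u||_L² / ||u'||_L² = 2/π.
Sharp Poincaré constant on H^1_0(0, 2) is C_P = L/π = 2/π, achieved by sin(π/2·x).
This is the k = 1 eigenfunction (up to amplitude), so the ratio equals the sharp Poincaré constant exactly.


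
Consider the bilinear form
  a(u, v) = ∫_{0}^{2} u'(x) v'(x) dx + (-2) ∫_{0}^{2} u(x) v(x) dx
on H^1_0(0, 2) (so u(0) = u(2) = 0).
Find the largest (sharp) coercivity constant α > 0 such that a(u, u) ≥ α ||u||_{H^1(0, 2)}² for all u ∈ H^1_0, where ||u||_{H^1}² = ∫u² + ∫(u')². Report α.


α = (-8 + π^2)/(4 + π^2)

Coercivity of a(·,·) on H^1_0(0, 2) means a(u, u) ≥ α ||u||_{H^1}² for every u ∈ H^1_0.
The interval has length L = 2, and Poincaré/coercivity depend only on L. Here a(u, u) = ∫(u')² + (-2)·∫u².
Here c = -2 < 0 with |c| < (π/L)² = π^2/4, so coercivity still holds. The condition a(u,u) ≥ α||u||_{H^1}² reads (1−α)∫(u')² ≥ (α−c)∫u². Any admissible α is ≤ 1 (rapidly oscillating u have ∫u²/∫(u')² → 0), and α = 1 would force 0 ≥ (1−c)∫u², impossible since c < 1; so 1−α > 0. By the sharp Poincaré inequality on H^1_0 of an interval of length L, ∫(u')² ≥ (π/L)²∫u² with equality for the first sine mode sin(π(x−x₀)/L) (x₀ the left endpoint), so the inequality holds for all u iff (1−α)(π/L)² ≥ α − c, i.e. α ≤ ((π/L)² + c)/((π/L)² + 1) = (1 + c(L/π)²)/(1 + (L/π)²). (Direct route, valid since c ≤ 0: Poincaré gives c∫u² ≥ c(L/π)²∫(u')², so a(u,u) ≥ (1 + c(L/π)²)∫(u')², while ||u||_{H^1}² ≤ (1 + (L/π)²)∫(u')²; dividing yields the same α.) With (π/L)² = π^2/4 and c = -2, the largest admissible constant is α = ((π/L)² + c)/((π/L)² + 1).
Simplifying, α = (-8 + π^2)/(4 + π^2).


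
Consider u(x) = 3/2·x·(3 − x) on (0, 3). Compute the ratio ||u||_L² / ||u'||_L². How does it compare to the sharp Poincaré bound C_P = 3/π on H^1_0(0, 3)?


||u||_L² / ||u'||_L² = 3*sqrt(10)/10 < C_P = 3/π.

u(x) = 3/2·x·(3 − x), so u'(x) = 9/2 - 3*x.
u(x) = 3/2·x·(3 − x) vanishes at x = 0 and x = 3, so u ∈ H^1_0(0, 3). Differentiate via the product rule and integrate the resulting polynomials term by term.
  ∫_0^3 u² dx = ∫_0^3 (9*x^4/4 - 27*x^3/2 + 81*x^2/4) dx. Term by term:
    ∫_0^3 9*x^4/4 dx = 2187/20;  ∫_0^3 -27*x^3/2 dx = -2187/8;  ∫_0^3 81*x^2/4 dx = 729/4.
  Sum: 2187/20 − 2187/8 + 729/4 = 729/40.
  ∫_0^3 (u')² dx = ∫_0^3 (9*x^2 - 27*x + 81/4) dx. Term by term:
    ∫_0^3 9*x^2 dx = 81;  ∫_0^3 -27*x dx = -243/2;  ∫_0^3 81/4 dx = 243/4.
  Sum: 81 − 243/2 + 243/4 = 81/4.
∫_0^3 u² dx = 729/40, so ||u||_L² = 27*sqrt(10)/20.
∫_0^3 (u')² dx = 81/4, so ||u'||_L² = 9/2.
Ratio ||u||_L² / ||u'||_L² = 3*sqrt(10)/10.
Sharp Poincaré constant on H^1_0(0, 3) is C_P = L/π = 3/π, achieved by sin(π/3·x).
A polynomial bump cannot attain the sharp Poincaré constant (only the first sine eigenfunction does), so the ratio is strictly less than C_P, consistent with ||u||_L² ≤ C_P ||u'||_L².


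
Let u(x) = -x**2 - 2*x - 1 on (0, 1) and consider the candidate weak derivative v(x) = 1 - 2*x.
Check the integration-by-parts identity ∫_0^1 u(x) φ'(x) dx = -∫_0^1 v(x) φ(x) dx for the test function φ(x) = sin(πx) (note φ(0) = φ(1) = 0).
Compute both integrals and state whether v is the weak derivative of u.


LHS = 6/π, RHS = 0. No, v is not the weak derivative of u.

u(x) = -x**2 - 2*x - 1, classical derivative u'(x) = -2*x - 2.
φ(x) = sin(πx), so φ'(x) = π*cos(π*x).
Note φ(0) = φ(1) = 0, so the boundary term u·φ vanishes.
LHS = ∫_0^1 u(x) φ'(x) dx = ∫_0^1 (-π*x^2*cos(π*x) - 2*π*x*cos(π*x) - π*cos(π*x)) dx. Term by term:
  ∫_0^1 -π*cos(π*x) dx = 0;  ∫_0^1 -π*x^2*cos(π*x) dx = 2/π;  ∫_0^1 -2*π*x*cos(π*x) dx = 4/π.
Sum: 0 + 2/π + 4/π = 6/π.
So LHS = 6/π.
∫_0^1 v(x) φ(x) dx = ∫_0^1 (-2*x*sin(π*x) + sin(π*x)) dx. Term by term:
  ∫_0^1 -2*x*sin(π*x) dx = -2/π;  ∫_0^1 sin(π*x) dx = 2/π.
Sum: -2/π + 2/π = 0.
So RHS = -∫_0^1 v(x) φ(x) dx = 0.
LHS − RHS = 6/π ≠ 0, so the identity fails.
(For a valid weak derivative the identity must hold for EVERY test function, in particular this one. The failure shows v is NOT the weak derivative of u.)
Correct weak derivative would be u'(x) = -2*x - 2.


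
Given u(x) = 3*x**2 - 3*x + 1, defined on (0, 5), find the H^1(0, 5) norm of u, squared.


||u||_{H^1}^2 = 8925/2

The H^1 norm (squared) on an interval (0, L) is
  ||u||_{H^1}^2 = ∫_0^L u(x)^2 dx + ∫_0^L u'(x)^2 dx.
Compute u'(x) = 6*x - 3.
Then u(x)^2 = 9*x**4 - 18*x**3 + 15*x**2 - 6*x + 1 and u'(x)^2 = 36*x**2 - 36*x + 9.
Integrate each monomial from 0 to 5 using ∫_0^5 c·x^n dx = c·5^(n+1)/(n+1):
  ∫_0^5 u(x)^2 dx = ∫_0^5 (9*x^4 - 18*x^3 + 15*x^2 - 6*x + 1) dx. Term by term:
    ∫_0^5 9*x^4 dx = 5625;  ∫_0^5 -18*x^3 dx = -5625/2;  ∫_0^5 15*x^2 dx = 625;
    ∫_0^5 -6*x dx = -75;  ∫_0^5 1 dx = 5.
  Sum: 5625 − 5625/2 + 625 − 75 + 5 = 6735/2.
  ∫_0^5 u'(x)^2 dx = ∫_0^5 (36*x^2 - 36*x + 9) dx. Term by term:
    ∫_0^5 36*x^2 dx = 1500;  ∫_0^5 -36*x dx = -450;  ∫_0^5 9 dx = 45.
  Sum: 1500 − 450 + 45 = 1095.
Adding: ||u||_{H^1}^2 = 6735/2 + 1095 = 8925/2.


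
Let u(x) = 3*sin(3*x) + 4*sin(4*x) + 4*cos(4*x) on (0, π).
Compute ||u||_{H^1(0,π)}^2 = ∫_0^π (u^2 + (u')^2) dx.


||u||_{H^1(0,π)}^2 = -2448/7 + 317*π

u'(x) = -16*sin(4*x) + 9*cos(3*x) + 16*cos(4*x).
Expand u² and (u')² and integrate term by term on (0, π), using: for integers n ≥ 1, ∫_0^π sin²(nx) dx = ∫_0^π cos²(nx) dx = π/2; for n ≠ n', ∫_0^π sin(nx)sin(n'x) dx = ∫_0^π cos(nx)cos(n'x) dx = 0; and by product-to-sum, ∫_0^π sin(nx)cos(n'x) dx = ½∫_0^π [sin((n+n')x) + sin((n−n')x)] dx, which is 0 when n+n' is even and 2n/(n²−n'²) when n+n' is odd (it need not vanish on (0, π)).
  u² squared terms: (3)²·∫sin(3x)² dx = 9·π/2 = 9*π/2;  (4)²·∫cos(4x)² dx = 16·π/2 = 8*π;  (4)²·∫sin(4x)² dx = 16·π/2 = 8*π.
  u² cross terms: 2·(3)·(4)·∫sin(3x)·cos(4x) dx = 24·(-6/7) = -144/7;  2·(3)·(4)·∫sin(3x)·sin(4x) dx = 24·(0) = 0;  2·(4)·(4)·∫cos(4x)·sin(4x) dx = 32·(0) = 0.
  So ∫_0^π u² dx = 9*π/2 + 8*π + 8*π − 144/7 + 0 + 0 = -144/7 + 41*π/2.
  (u')² squared terms: (-16)²·∫sin(4x)² dx = 256·π/2 = 128*π;  (9)²·∫cos(3x)² dx = 81·π/2 = 81*π/2;  (16)²·∫cos(4x)² dx = 256·π/2 = 128*π.
  (u')² cross terms: 2·(-16)·(9)·∫sin(4x)·cos(3x) dx = -288·(8/7) = -2304/7;  2·(-16)·(16)·∫sin(4x)·cos(4x) dx = -512·(0) = 0;  2·(9)·(16)·∫cos(3x)·cos(4x) dx = 288·(0) = 0.
  So ∫_0^π (u')² dx = 128*π + 81*π/2 + 128*π − 2304/7 + 0 + 0 = -2304/7 + 593*π/2.
||u||_{H^1}^2 = (-144/7 + 41*π/2) + (-2304/7 + 593*π/2) = -2448/7 + 317*π.


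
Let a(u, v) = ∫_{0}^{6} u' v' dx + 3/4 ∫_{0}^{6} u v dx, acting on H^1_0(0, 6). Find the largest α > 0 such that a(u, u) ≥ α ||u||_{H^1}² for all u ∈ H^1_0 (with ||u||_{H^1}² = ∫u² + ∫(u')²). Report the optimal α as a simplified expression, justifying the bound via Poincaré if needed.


α = (π^2 + 27)/(π^2 + 36)

Coercivity of a(·,·) on H^1_0(0, 6) means a(u, u) ≥ α ||u||_{H^1}² for every u ∈ H^1_0.
The interval has length L = 6, and Poincaré/coercivity depend only on L. Here a(u, u) = ∫(u')² + (3/4)·∫u².
Here 0 < c = 3/4 < 1. The condition a(u,u) ≥ α||u||_{H^1}² reads (1−α)∫(u')² ≥ (α−c)∫u². Any admissible α is ≤ 1 (rapidly oscillating u have ∫u²/∫(u')² → 0), and α = 1 would force 0 ≥ (1−c)∫u², impossible since c < 1; so 1−α > 0. By the sharp Poincaré inequality on H^1_0 of an interval of length L, ∫(u')² ≥ (π/L)²∫u² with equality for the first sine mode sin(π(x−x₀)/L) (x₀ the left endpoint), so the inequality holds for all u iff (1−α)(π/L)² ≥ α − c, i.e. α ≤ ((π/L)² + c)/((π/L)² + 1) = (1 + c(L/π)²)/(1 + (L/π)²). With (π/L)² = π^2/36 and c = 3/4, the largest admissible constant is α = ((π/L)² + c)/((π/L)² + 1).
Simplifying, α = (π^2 + 27)/(π^2 + 36).


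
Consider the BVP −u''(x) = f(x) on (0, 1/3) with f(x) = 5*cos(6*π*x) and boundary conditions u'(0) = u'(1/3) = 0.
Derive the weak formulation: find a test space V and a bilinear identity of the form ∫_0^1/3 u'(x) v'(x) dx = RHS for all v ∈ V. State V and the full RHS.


V = H^1(0, 1/3) (no boundary constraint on v; u is determined up to an additive constant); weak form: ∫_0^1/3 u'v' dx = ∫_0^1/3 (5*cos(6*π*x)) v dx for all v ∈ V.

Multiply both sides by a test function v and integrate from 0 to 1/3:
  ∫_0^1/3 −u''(x) v(x) dx = ∫_0^1/3 f(x) v(x) dx.
Integrate the LHS by parts once:
  ∫_0^1/3 −u'' v dx = −[u'(x) v(x)]_0^1/3 + ∫_0^1/3 u'(x) v'(x) dx.
Thus ∫_0^1/3 u'(x) v'(x) dx = ∫_0^1/3 f(x) v(x) dx + [u'(x) v(x)]_0^1/3.
Choose V so that boundary terms are either known or forced to vanish.
u has homogeneous Neumann: u'(0) = u'(1/3) = 0. So [u' v]_0^1/3 = 0·v(1/3) − 0·v(0) = 0 for any v; take V = H^1(0, 1/3).
Weak formulation: find u (satisfying any essential BC) such that ∫_0^1/3 u'(x) v'(x) dx = ∫_0^1/3 f v dx for all v ∈ V (homogeneous Neumann, so boundary terms vanish).
Substituting f(x) = 5*cos(6*π*x), the right-hand side is ∫_0^1/3 (5*cos(6*π*x)) v dx.
Compatibility check (pure Neumann): taking v ≡ 1 ∈ V gives 0 = ∫_0^1/3 f dx + (0) − (0), i.e. ∫_0^1/3 f dx must equal u'(0) − u'(1/3) = 0. Indeed ∫_0^1/3 (5*cos(6*π*x)) dx = 0, so the data are compatible. The solution is then unique only up to an additive constant (fix it e.g. by requiring ∫_0^1/3 u dx = 0).


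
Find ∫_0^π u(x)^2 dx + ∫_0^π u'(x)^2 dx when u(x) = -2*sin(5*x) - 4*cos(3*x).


||u||_{H^1(0,π)}^2 = 132*π

u'(x) = 12*sin(3*x) - 10*cos(5*x).
Expand u² and (u')² and integrate term by term on (0, π), using: for integers n ≥ 1, ∫_0^π sin²(nx) dx = ∫_0^π cos²(nx) dx = π/2; for n ≠ n', ∫_0^π sin(nx)sin(n'x) dx = ∫_0^π cos(nx)cos(n'x) dx = 0; and by product-to-sum, ∫_0^π sin(nx)cos(n'x) dx = ½∫_0^π [sin((n+n')x) + sin((n−n')x)] dx, which is 0 when n+n' is even and 2n/(n²−n'²) when n+n' is odd (it need not vanish on (0, π)).
  u² squared terms: (-4)²·∫cos(3x)² dx = 16·π/2 = 8*π;  (-2)²·∫sin(5x)² dx = 4·π/2 = 2*π.
  u² cross terms: 2·(-4)·(-2)·∫cos(3x)·sin(5x) dx = 16·(0) = 0.
  So ∫_0^π u² dx = 8*π + 2*π + 0 = 10*π.
  (u')² squared terms: (-10)²·∫cos(5x)² dx = 100·π/2 = 50*π;  (12)²·∫sin(3x)² dx = 144·π/2 = 72*π.
  (u')² cross terms: 2·(-10)·(12)·∫cos(5x)·sin(3x) dx = -240·(0) = 0.
  So ∫_0^π (u')² dx = 50*π + 72*π + 0 = 122*π.
||u||_{H^1}^2 = (10*π) + (122*π) = 132*π.


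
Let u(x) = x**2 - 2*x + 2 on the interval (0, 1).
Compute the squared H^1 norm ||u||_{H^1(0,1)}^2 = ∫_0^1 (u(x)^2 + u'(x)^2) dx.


||u||_{H^1}^2 = 16/5

The H^1 norm (squared) on an interval (0, L) is
  ||u||_{H^1}^2 = ∫_0^L u(x)^2 dx + ∫_0^L u'(x)^2 dx.
Compute u'(x) = 2*x - 2.
Then u(x)^2 = x**4 - 4*x**3 + 8*x**2 - 8*x + 4 and u'(x)^2 = 4*x**2 - 8*x + 4.
Integrate each monomial from 0 to 1 using ∫_0^1 c·x^n dx = c·1^(n+1)/(n+1):
  ∫_0^1 u(x)^2 dx = ∫_0^1 (x^4 - 4*x^3 + 8*x^2 - 8*x + 4) dx. Term by term:
    ∫_0^1 x^4 dx = 1/5;  ∫_0^1 -4*x^3 dx = -1;  ∫_0^1 8*x^2 dx = 8/3;
    ∫_0^1 -8*x dx = -4;  ∫_0^1 4 dx = 4.
  Sum: 1/5 − 1 + 8/3 − 4 + 4 = 28/15.
  ∫_0^1 u'(x)^2 dx = ∫_0^1 (4*x^2 - 8*x + 4) dx. Term by term:
    ∫_0^1 4*x^2 dx = 4/3;  ∫_0^1 -8*x dx = -4;  ∫_0^1 4 dx = 4.
  Sum: 4/3 − 4 + 4 = 4/3.
Adding: ||u||_{H^1}^2 = 28/15 + 4/3 = 16/5.


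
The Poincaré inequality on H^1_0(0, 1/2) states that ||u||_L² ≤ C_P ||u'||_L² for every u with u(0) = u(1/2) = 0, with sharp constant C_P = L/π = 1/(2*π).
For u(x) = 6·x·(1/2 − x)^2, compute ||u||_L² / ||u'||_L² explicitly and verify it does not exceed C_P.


||u||_L² / ||u'||_L² = sqrt(14)/28 < C_P = 1/(2*π).

u(x) = 6·x·(1/2 − x)^2, so u'(x) = 3*(x - 1/2)*(6*x - 1).
u(x) = 6·x·(1/2 − x)^2 vanishes at x = 0 and x = 1/2, so u ∈ H^1_0(0, 1/2). Differentiate via the product rule and integrate the resulting polynomials term by term.
  ∫_0^1/2 u² dx = ∫_0^1/2 (36*x^6 - 72*x^5 + 54*x^4 - 18*x^3 + 9*x^2/4) dx. Term by term:
    ∫_0^1/2 36*x^6 dx = 9/224;  ∫_0^1/2 -72*x^5 dx = -3/16;  ∫_0^1/2 54*x^4 dx = 27/80;
    ∫_0^1/2 -18*x^3 dx = -9/32;  ∫_0^1/2 9*x^2/4 dx = 3/32.
  Sum: 9/224 − 3/16 + 27/80 − 9/32 + 3/32 = 3/1120.
  ∫_0^1/2 (u')² dx = ∫_0^1/2 (324*x^4 - 432*x^3 + 198*x^2 - 36*x + 9/4) dx. Term by term:
    ∫_0^1/2 324*x^4 dx = 81/40;  ∫_0^1/2 -432*x^3 dx = -27/4;  ∫_0^1/2 198*x^2 dx = 33/4;
    ∫_0^1/2 -36*x dx = -9/2;  ∫_0^1/2 9/4 dx = 9/8.
  Sum: 81/40 − 27/4 + 33/4 − 9/2 + 9/8 = 3/20.
∫_0^1/2 u² dx = 3/1120, so ||u||_L² = sqrt(210)/280.
∫_0^1/2 (u')² dx = 3/20, so ||u'||_L² = sqrt(15)/10.
Ratio ||u||_L² / ||u'||_L² = sqrt(14)/28.
Sharp Poincaré constant on H^1_0(0, 1/2) is C_P = L/π = 1/(2*π), achieved by sin(2*π·x).
A polynomial bump cannot attain the sharp Poincaré constant (only the first sine eigenfunction does), so the ratio is strictly less than C_P, consistent with ||u||_L² ≤ C_P ||u'||_L².


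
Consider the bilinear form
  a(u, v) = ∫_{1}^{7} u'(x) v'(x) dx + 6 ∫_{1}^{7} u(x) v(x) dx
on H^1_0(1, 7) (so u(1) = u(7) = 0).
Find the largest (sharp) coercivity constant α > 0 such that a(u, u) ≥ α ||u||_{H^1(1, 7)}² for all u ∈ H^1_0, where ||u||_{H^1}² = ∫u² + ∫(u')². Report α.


α = 1

Coercivity of a(·,·) on H^1_0(1, 7) means a(u, u) ≥ α ||u||_{H^1}² for every u ∈ H^1_0.
The interval has length L = 6, and Poincaré/coercivity depend only on L. Here a(u, u) = ∫(u')² + (6)·∫u².
Here c = 6 ≥ 1, so a(u,u) = ∫(u')² + c∫u² ≥ ∫(u')² + ∫u² = ||u||_{H^1}², i.e. α = 1 works. No larger α is possible: a(u,u) ≥ α||u||_{H^1}² means (1−α)∫(u')² ≥ (α−c)∫u², and for the modes u_n = sin(nπ(x−x₀)/L) (x₀ the left endpoint) one has ∫u_n²/∫(u_n')² = (L/(nπ))² → 0, so a(u_n,u_n)/||u_n||_{H^1}² → 1. Hence the optimal constant is α = 1.
Therefore α = 1.


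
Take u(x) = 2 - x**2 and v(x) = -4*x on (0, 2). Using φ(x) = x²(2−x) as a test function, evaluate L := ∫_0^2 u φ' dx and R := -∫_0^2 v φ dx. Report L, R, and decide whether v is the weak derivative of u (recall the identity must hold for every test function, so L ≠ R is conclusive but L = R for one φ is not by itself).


LHS = 16/5, RHS = 32/5. No, v is not the weak derivative of u.

u(x) = 2 - x**2, classical derivative u'(x) = -2*x.
φ(x) = x²(2−x), so φ'(x) = x*(4 - 3*x).
Note φ(0) = φ(2) = 0, so the boundary term u·φ vanishes.
LHS = ∫_0^2 u(x) φ'(x) dx = ∫_0^2 (3*x^4 - 4*x^3 - 6*x^2 + 8*x) dx. Term by term:
  ∫_0^2 3*x^4 dx = 96/5;  ∫_0^2 -4*x^3 dx = -16;  ∫_0^2 -6*x^2 dx = -16;
  ∫_0^2 8*x dx = 16.
Sum: 96/5 − 16 − 16 + 16 = 16/5.
So LHS = 16/5.
∫_0^2 v(x) φ(x) dx = ∫_0^2 (4*x^4 - 8*x^3) dx. Term by term:
  ∫_0^2 4*x^4 dx = 128/5;  ∫_0^2 -8*x^3 dx = -32.
Sum: 128/5 − 32 = -32/5.
So RHS = -∫_0^2 v(x) φ(x) dx = 32/5.
LHS − RHS = -16/5 ≠ 0, so the identity fails.
(For a valid weak derivative the identity must hold for EVERY test function, in particular this one. The failure shows v is NOT the weak derivative of u.)
Correct weak derivative would be u'(x) = -2*x.


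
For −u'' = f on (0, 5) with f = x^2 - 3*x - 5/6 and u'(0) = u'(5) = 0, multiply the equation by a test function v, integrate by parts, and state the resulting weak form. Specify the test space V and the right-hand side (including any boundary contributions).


V = H^1(0, 5) (no boundary constraint on v; u is determined up to an additive constant); weak form: ∫_0^5 u'v' dx = ∫_0^5 (x^2 - 3*x - 5/6) v dx for all v ∈ V.

Multiply both sides by a test function v and integrate from 0 to 5:
  ∫_0^5 −u''(x) v(x) dx = ∫_0^5 f(x) v(x) dx.
Integrate the LHS by parts once:
  ∫_0^5 −u'' v dx = −[u'(x) v(x)]_0^5 + ∫_0^5 u'(x) v'(x) dx.
Thus ∫_0^5 u'(x) v'(x) dx = ∫_0^5 f(x) v(x) dx + [u'(x) v(x)]_0^5.
Choose V so that boundary terms are either known or forced to vanish.
u has homogeneous Neumann: u'(0) = u'(5) = 0. So [u' v]_0^5 = 0·v(5) − 0·v(0) = 0 for any v; take V = H^1(0, 5).
Weak formulation: find u (satisfying any essential BC) such that ∫_0^5 u'(x) v'(x) dx = ∫_0^5 f v dx for all v ∈ V (homogeneous Neumann, so boundary terms vanish).
Substituting f(x) = x^2 - 3*x - 5/6, the right-hand side is ∫_0^5 (x^2 - 3*x - 5/6) v dx.
Compatibility check (pure Neumann): taking v ≡ 1 ∈ V gives 0 = ∫_0^5 f dx + (0) − (0), i.e. ∫_0^5 f dx must equal u'(0) − u'(5) = 0. Indeed ∫_0^5 (x^2 - 3*x - 5/6) dx = 0, so the data are compatible. The solution is then unique only up to an additive constant (fix it e.g. by requiring ∫_0^5 u dx = 0).


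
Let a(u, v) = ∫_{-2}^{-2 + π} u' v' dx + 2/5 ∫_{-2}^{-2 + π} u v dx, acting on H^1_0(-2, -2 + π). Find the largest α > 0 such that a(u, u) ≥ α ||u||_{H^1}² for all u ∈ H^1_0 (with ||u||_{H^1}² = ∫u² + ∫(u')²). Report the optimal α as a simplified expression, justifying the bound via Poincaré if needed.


α = 7/10

Coercivity of a(·,·) on H^1_0(-2, -2 + π) means a(u, u) ≥ α ||u||_{H^1}² for every u ∈ H^1_0.
The interval has length L = π, and Poincaré/coercivity depend only on L. Here a(u, u) = ∫(u')² + (2/5)·∫u².
Here 0 < c = 2/5 < 1. The condition a(u,u) ≥ α||u||_{H^1}² reads (1−α)∫(u')² ≥ (α−c)∫u². Any admissible α is ≤ 1 (rapidly oscillating u have ∫u²/∫(u')² → 0), and α = 1 would force 0 ≥ (1−c)∫u², impossible since c < 1; so 1−α > 0. By the sharp Poincaré inequality on H^1_0 of an interval of length L, ∫(u')² ≥ (π/L)²∫u² with equality for the first sine mode sin(π(x−x₀)/L) (x₀ the left endpoint), so the inequality holds for all u iff (1−α)(π/L)² ≥ α − c, i.e. α ≤ ((π/L)² + c)/((π/L)² + 1) = (1 + c(L/π)²)/(1 + (L/π)²). With (π/L)² = 1 and c = 2/5, the largest admissible constant is α = ((π/L)² + c)/((π/L)² + 1).
Simplifying, α = 7/10.


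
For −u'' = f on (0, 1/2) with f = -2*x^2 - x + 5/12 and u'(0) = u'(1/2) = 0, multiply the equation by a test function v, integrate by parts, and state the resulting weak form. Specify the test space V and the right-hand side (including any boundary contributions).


V = H^1(0, 1/2) (no boundary constraint on v; u is determined up to an additive constant); weak form: ∫_0^1/2 u'v' dx = ∫_0^1/2 (-2*x^2 - x + 5/12) v dx for all v ∈ V.

Multiply both sides by a test function v and integrate from 0 to 1/2:
  ∫_0^1/2 −u''(x) v(x) dx = ∫_0^1/2 f(x) v(x) dx.
Integrate the LHS by parts once:
  ∫_0^1/2 −u'' v dx = −[u'(x) v(x)]_0^1/2 + ∫_0^1/2 u'(x) v'(x) dx.
Thus ∫_0^1/2 u'(x) v'(x) dx = ∫_0^1/2 f(x) v(x) dx + [u'(x) v(x)]_0^1/2.
Choose V so that boundary terms are either known or forced to vanish.
u has homogeneous Neumann: u'(0) = u'(1/2) = 0. So [u' v]_0^1/2 = 0·v(1/2) − 0·v(0) = 0 for any v; take V = H^1(0, 1/2).
Weak formulation: find u (satisfying any essential BC) such that ∫_0^1/2 u'(x) v'(x) dx = ∫_0^1/2 f v dx for all v ∈ V (homogeneous Neumann, so boundary terms vanish).
Substituting f(x) = -2*x^2 - x + 5/12, the right-hand side is ∫_0^1/2 (-2*x^2 - x + 5/12) v dx.
Compatibility check (pure Neumann): taking v ≡ 1 ∈ V gives 0 = ∫_0^1/2 f dx + (0) − (0), i.e. ∫_0^1/2 f dx must equal u'(0) − u'(1/2) = 0. Indeed ∫_0^1/2 (-2*x^2 - x + 5/12) dx = 0, so the data are compatible. The solution is then unique only up to an additive constant (fix it e.g. by requiring ∫_0^1/2 u dx = 0).


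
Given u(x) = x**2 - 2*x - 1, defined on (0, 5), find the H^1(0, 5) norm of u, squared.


||u||_{H^1}^2 = 225

The H^1 norm (squared) on an interval (0, L) is
  ||u||_{H^1}^2 = ∫_0^L u(x)^2 dx + ∫_0^L u'(x)^2 dx.
Compute u'(x) = 2*x - 2.
Then u(x)^2 = x**4 - 4*x**3 + 2*x**2 + 4*x + 1 and u'(x)^2 = 4*x**2 - 8*x + 4.
Integrate each monomial from 0 to 5 using ∫_0^5 c·x^n dx = c·5^(n+1)/(n+1):
  ∫_0^5 u(x)^2 dx = ∫_0^5 (x^4 - 4*x^3 + 2*x^2 + 4*x + 1) dx. Term by term:
    ∫_0^5 x^4 dx = 625;  ∫_0^5 -4*x^3 dx = -625;  ∫_0^5 2*x^2 dx = 250/3;
    ∫_0^5 4*x dx = 50;  ∫_0^5 1 dx = 5.
  Sum: 625 − 625 + 250/3 + 50 + 5 = 415/3.
  ∫_0^5 u'(x)^2 dx = ∫_0^5 (4*x^2 - 8*x + 4) dx. Term by term:
    ∫_0^5 4*x^2 dx = 500/3;  ∫_0^5 -8*x dx = -100;  ∫_0^5 4 dx = 20.
  Sum: 500/3 − 100 + 20 = 260/3.
Adding: ||u||_{H^1}^2 = 415/3 + 260/3 = 225.


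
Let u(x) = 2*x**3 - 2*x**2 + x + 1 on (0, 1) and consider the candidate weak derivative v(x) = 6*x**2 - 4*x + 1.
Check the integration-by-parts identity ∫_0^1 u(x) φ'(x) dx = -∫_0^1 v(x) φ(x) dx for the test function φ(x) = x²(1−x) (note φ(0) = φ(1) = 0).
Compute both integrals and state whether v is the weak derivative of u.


LHS = -1/12, RHS = -1/12. Yes, v = u' weakly.

u(x) = 2*x**3 - 2*x**2 + x + 1, classical derivative u'(x) = 6*x**2 - 4*x + 1.
φ(x) = x²(1−x), so φ'(x) = x*(2 - 3*x).
Note φ(0) = φ(1) = 0, so the boundary term u·φ vanishes.
LHS = ∫_0^1 u(x) φ'(x) dx = ∫_0^1 (-6*x^5 + 10*x^4 - 7*x^3 - x^2 + 2*x) dx. Term by term:
  ∫_0^1 -6*x^5 dx = -1;  ∫_0^1 10*x^4 dx = 2;  ∫_0^1 -7*x^3 dx = -7/4;
  ∫_0^1 -x^2 dx = -1/3;  ∫_0^1 2*x dx = 1.
Sum: -1 + 2 − 7/4 − 1/3 + 1 = -1/12.
So LHS = -1/12.
∫_0^1 v(x) φ(x) dx = ∫_0^1 (-6*x^5 + 10*x^4 - 5*x^3 + x^2) dx. Term by term:
  ∫_0^1 -6*x^5 dx = -1;  ∫_0^1 10*x^4 dx = 2;  ∫_0^1 -5*x^3 dx = -5/4;
  ∫_0^1 x^2 dx = 1/3.
Sum: -1 + 2 − 5/4 + 1/3 = 1/12.
So RHS = -∫_0^1 v(x) φ(x) dx = -1/12.
LHS = RHS, so the identity holds for this test φ.
Moreover u is smooth here and v(x) = u'(x) = 6*x**2 - 4*x + 1 pointwise, so the identity holds for every test function. Hence v is the weak derivative of u.


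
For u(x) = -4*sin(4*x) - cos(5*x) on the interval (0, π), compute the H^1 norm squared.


||u||_{H^1(0,π)}^2 = -1664/9 + 149*π

u'(x) = 5*sin(5*x) - 16*cos(4*x).
Expand u² and (u')² and integrate term by term on (0, π), using: for integers n ≥ 1, ∫_0^π sin²(nx) dx = ∫_0^π cos²(nx) dx = π/2; for n ≠ n', ∫_0^π sin(nx)sin(n'x) dx = ∫_0^π cos(nx)cos(n'x) dx = 0; and by product-to-sum, ∫_0^π sin(nx)cos(n'x) dx = ½∫_0^π [sin((n+n')x) + sin((n−n')x)] dx, which is 0 when n+n' is even and 2n/(n²−n'²) when n+n' is odd (it need not vanish on (0, π)).
  u² squared terms: (-1)²·∫cos(5x)² dx = 1·π/2 = π/2;  (-4)²·∫sin(4x)² dx = 16·π/2 = 8*π.
  u² cross terms: 2·(-1)·(-4)·∫cos(5x)·sin(4x) dx = 8·(-8/9) = -64/9.
  So ∫_0^π u² dx = π/2 + 8*π − 64/9 = -64/9 + 17*π/2.
  (u')² squared terms: (-16)²·∫cos(4x)² dx = 256·π/2 = 128*π;  (5)²·∫sin(5x)² dx = 25·π/2 = 25*π/2.
  (u')² cross terms: 2·(-16)·(5)·∫cos(4x)·sin(5x) dx = -160·(10/9) = -1600/9.
  So ∫_0^π (u')² dx = 128*π + 25*π/2 − 1600/9 = -1600/9 + 281*π/2.
||u||_{H^1}^2 = (-64/9 + 17*π/2) + (-1600/9 + 281*π/2) = -1664/9 + 149*π.


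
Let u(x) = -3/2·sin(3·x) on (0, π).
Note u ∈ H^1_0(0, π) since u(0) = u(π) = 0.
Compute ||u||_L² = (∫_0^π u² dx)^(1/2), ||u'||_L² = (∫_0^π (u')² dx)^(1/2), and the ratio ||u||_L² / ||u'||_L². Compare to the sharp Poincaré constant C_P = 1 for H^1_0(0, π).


||u||_L² / ||u'||_L² = 1/3 < C_P = 1.

u(x) = -3/2·sin(3·x), so u'(x) = -9*cos(3*x)/2.
Writing u(x) = A·sin(kπx/L) with A = -3/2 and k = 3, use ∫_0^L sin²(kπx/L) dx = L/2 and ∫_0^L cos²(kπx/L) dx = L/2.
u² = 9/4·sin²(3·x) and (u')² = 81/4·cos²(3·x), and each of sin², cos² integrates to L/2 = π/2 over (0, π).
∫_0^π u² dx = 9*π/8, so ||u||_L² = 3*sqrt(2)*sqrt(π)/4.
∫_0^π (u')² dx = 81*π/8, so ||u'||_L² = 9*sqrt(2)*sqrt(π)/4.
Ratio ||u||_L² / ||u'||_L² = 1/3.
Sharp Poincaré constant on H^1_0(0, π) is C_P = L/π = 1, achieved by sin(x).
This is the k = 3 harmonic; the ratio L/(kπ) is strictly less than C_P = L/π, consistent with the sharp inequality ||u||_L² ≤ C_P ||u'||_L².


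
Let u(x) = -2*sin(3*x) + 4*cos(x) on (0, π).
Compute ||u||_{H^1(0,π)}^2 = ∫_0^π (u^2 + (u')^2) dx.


||u||_{H^1(0,π)}^2 = 36*π

u'(x) = -4*sin(x) - 6*cos(3*x).
Expand u² and (u')² and integrate term by term on (0, π), using: for integers n ≥ 1, ∫_0^π sin²(nx) dx = ∫_0^π cos²(nx) dx = π/2; for n ≠ n', ∫_0^π sin(nx)sin(n'x) dx = ∫_0^π cos(nx)cos(n'x) dx = 0; and by product-to-sum, ∫_0^π sin(nx)cos(n'x) dx = ½∫_0^π [sin((n+n')x) + sin((n−n')x)] dx, which is 0 when n+n' is even and 2n/(n²−n'²) when n+n' is odd (it need not vanish on (0, π)).
  u² squared terms: (-2)²·∫sin(3x)² dx = 4·π/2 = 2*π;  (4)²·∫cos(x)² dx = 16·π/2 = 8*π.
  u² cross terms: 2·(-2)·(4)·∫sin(3x)·cos(x) dx = -16·(0) = 0.
  So ∫_0^π u² dx = 2*π + 8*π + 0 = 10*π.
  (u')² squared terms: (-6)²·∫cos(3x)² dx = 36·π/2 = 18*π;  (-4)²·∫sin(x)² dx = 16·π/2 = 8*π.
  (u')² cross terms: 2·(-6)·(-4)·∫cos(3x)·sin(x) dx = 48·(0) = 0.
  So ∫_0^π (u')² dx = 18*π + 8*π + 0 = 26*π.
||u||_{H^1}^2 = (10*π) + (26*π) = 36*π.


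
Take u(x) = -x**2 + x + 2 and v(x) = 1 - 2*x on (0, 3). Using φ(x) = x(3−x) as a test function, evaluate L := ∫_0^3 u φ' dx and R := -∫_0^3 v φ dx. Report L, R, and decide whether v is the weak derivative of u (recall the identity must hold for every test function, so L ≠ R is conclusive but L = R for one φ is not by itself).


LHS = 9, RHS = 9. Yes, v = u' weakly.

u(x) = -x**2 + x + 2, classical derivative u'(x) = 1 - 2*x.
φ(x) = x(3−x), so φ'(x) = 3 - 2*x.
Note φ(0) = φ(3) = 0, so the boundary term u·φ vanishes.
LHS = ∫_0^3 u(x) φ'(x) dx = ∫_0^3 (2*x^3 - 5*x^2 - x + 6) dx. Term by term:
  ∫_0^3 2*x^3 dx = 81/2;  ∫_0^3 -5*x^2 dx = -45;  ∫_0^3 -x dx = -9/2;
  ∫_0^3 6 dx = 18.
Sum: 81/2 − 45 − 9/2 + 18 = 9.
So LHS = 9.
∫_0^3 v(x) φ(x) dx = ∫_0^3 (2*x^3 - 7*x^2 + 3*x) dx. Term by term:
  ∫_0^3 2*x^3 dx = 81/2;  ∫_0^3 -7*x^2 dx = -63;  ∫_0^3 3*x dx = 27/2.
Sum: 81/2 − 63 + 27/2 = -9.
So RHS = -∫_0^3 v(x) φ(x) dx = 9.
LHS = RHS, so the identity holds for this test φ.
Moreover u is smooth here and v(x) = u'(x) = 1 - 2*x pointwise, so the identity holds for every test function. Hence v is the weak derivative of u.


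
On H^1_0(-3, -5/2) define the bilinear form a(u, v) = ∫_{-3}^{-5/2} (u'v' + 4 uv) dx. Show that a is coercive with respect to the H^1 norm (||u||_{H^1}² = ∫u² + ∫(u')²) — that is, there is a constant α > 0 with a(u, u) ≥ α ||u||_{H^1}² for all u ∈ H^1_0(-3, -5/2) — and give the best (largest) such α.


α = 1

Coercivity of a(·,·) on H^1_0(-3, -5/2) means a(u, u) ≥ α ||u||_{H^1}² for every u ∈ H^1_0.
The interval has length L = 1/2, and Poincaré/coercivity depend only on L. Here a(u, u) = ∫(u')² + (4)·∫u².
Here c = 4 ≥ 1, so a(u,u) = ∫(u')² + c∫u² ≥ ∫(u')² + ∫u² = ||u||_{H^1}², i.e. α = 1 works. No larger α is possible: a(u,u) ≥ α||u||_{H^1}² means (1−α)∫(u')² ≥ (α−c)∫u², and for the modes u_n = sin(nπ(x−x₀)/L) (x₀ the left endpoint) one has ∫u_n²/∫(u_n')² = (L/(nπ))² → 0, so a(u_n,u_n)/||u_n||_{H^1}² → 1. Hence the optimal constant is α = 1.
Therefore α = 1.


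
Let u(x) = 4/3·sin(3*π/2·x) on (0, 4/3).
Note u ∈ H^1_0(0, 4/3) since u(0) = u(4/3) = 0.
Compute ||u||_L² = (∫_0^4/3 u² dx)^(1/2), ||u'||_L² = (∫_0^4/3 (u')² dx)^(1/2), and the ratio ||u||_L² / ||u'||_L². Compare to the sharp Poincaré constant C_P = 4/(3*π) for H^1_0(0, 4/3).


||u||_L² / ||u'||_L² = 2/(3*π) < C_P = 4/(3*π).

u(x) = 4/3·sin(3*π/2·x), so u'(x) = 2*π*cos(3*π*x/2).
Writing u(x) = A·sin(kπx/L) with A = 4/3 and k = 2, use ∫_0^L sin²(kπx/L) dx = L/2 and ∫_0^L cos²(kπx/L) dx = L/2.
u² = 16/9·sin²(3*π/2·x) and (u')² = 4*π^2·cos²(3*π/2·x), and each of sin², cos² integrates to L/2 = 2/3 over (0, 4/3).
∫_0^4/3 u² dx = 32/27, so ||u||_L² = 4*sqrt(6)/9.
∫_0^4/3 (u')² dx = 8*π^2/3, so ||u'||_L² = 2*sqrt(6)*π/3.
Ratio ||u||_L² / ||u'||_L² = 2/(3*π).
Sharp Poincaré constant on H^1_0(0, 4/3) is C_P = L/π = 4/(3*π), achieved by sin(3*π/4·x).
This is the k = 2 harmonic; the ratio L/(kπ) is strictly less than C_P = L/π, consistent with the sharp inequality ||u||_L² ≤ C_P ||u'||_L².


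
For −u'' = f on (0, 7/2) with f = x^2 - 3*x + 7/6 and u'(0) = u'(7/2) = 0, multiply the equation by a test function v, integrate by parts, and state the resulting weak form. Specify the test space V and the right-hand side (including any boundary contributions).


V = H^1(0, 7/2) (no boundary constraint on v; u is determined up to an additive constant); weak form: ∫_0^7/2 u'v' dx = ∫_0^7/2 (x^2 - 3*x + 7/6) v dx for all v ∈ V.

Multiply both sides by a test function v and integrate from 0 to 7/2:
  ∫_0^7/2 −u''(x) v(x) dx = ∫_0^7/2 f(x) v(x) dx.
Integrate the LHS by parts once:
  ∫_0^7/2 −u'' v dx = −[u'(x) v(x)]_0^7/2 + ∫_0^7/2 u'(x) v'(x) dx.
Thus ∫_0^7/2 u'(x) v'(x) dx = ∫_0^7/2 f(x) v(x) dx + [u'(x) v(x)]_0^7/2.
Choose V so that boundary terms are either known or forced to vanish.
u has homogeneous Neumann: u'(0) = u'(7/2) = 0. So [u' v]_0^7/2 = 0·v(7/2) − 0·v(0) = 0 for any v; take V = H^1(0, 7/2).
Weak formulation: find u (satisfying any essential BC) such that ∫_0^7/2 u'(x) v'(x) dx = ∫_0^7/2 f v dx for all v ∈ V (homogeneous Neumann, so boundary terms vanish).
Substituting f(x) = x^2 - 3*x + 7/6, the right-hand side is ∫_0^7/2 (x^2 - 3*x + 7/6) v dx.
Compatibility check (pure Neumann): taking v ≡ 1 ∈ V gives 0 = ∫_0^7/2 f dx + (0) − (0), i.e. ∫_0^7/2 f dx must equal u'(0) − u'(7/2) = 0. Indeed ∫_0^7/2 (x^2 - 3*x + 7/6) dx = 0, so the data are compatible. The solution is then unique only up to an additive constant (fix it e.g. by requiring ∫_0^7/2 u dx = 0).


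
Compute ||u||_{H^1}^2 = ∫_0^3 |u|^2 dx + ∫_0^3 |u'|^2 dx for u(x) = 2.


||u||_{H^1}^2 = 12

The H^1 norm (squared) on an interval (0, L) is
  ||u||_{H^1}^2 = ∫_0^L u(x)^2 dx + ∫_0^L u'(x)^2 dx.
Compute u'(x) = 0.
Then u(x)^2 = 4 and u'(x)^2 = 0.
Integrate each monomial from 0 to 3 using ∫_0^3 c·x^n dx = c·3^(n+1)/(n+1):
  ∫_0^3 u(x)^2 dx = ∫_0^3 (4) dx. Term by term:
    ∫_0^3 4 dx = 12.
  ∫_0^3 u'(x)^2 dx = ∫_0^3 (0) dx. Term by term:
    ∫_0^3 0 dx = 0.
Adding: ||u||_{H^1}^2 = 12 + 0 = 12.


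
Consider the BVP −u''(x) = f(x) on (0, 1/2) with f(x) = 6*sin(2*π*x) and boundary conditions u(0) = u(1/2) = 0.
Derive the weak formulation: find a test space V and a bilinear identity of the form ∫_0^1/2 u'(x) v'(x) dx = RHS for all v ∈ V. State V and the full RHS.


V = H^1_0(0, 1/2) (so v(0) = v(1/2) = 0); weak form: ∫_0^1/2 u'v' dx = ∫_0^1/2 (6*sin(2*π*x)) v dx for all v ∈ V.

Multiply both sides by a test function v and integrate from 0 to 1/2:
  ∫_0^1/2 −u''(x) v(x) dx = ∫_0^1/2 f(x) v(x) dx.
Integrate the LHS by parts once:
  ∫_0^1/2 −u'' v dx = −[u'(x) v(x)]_0^1/2 + ∫_0^1/2 u'(x) v'(x) dx.
Thus ∫_0^1/2 u'(x) v'(x) dx = ∫_0^1/2 f(x) v(x) dx + [u'(x) v(x)]_0^1/2.
Choose V so that boundary terms are either known or forced to vanish.
u is Dirichlet: u(0) = u(1/2) = 0. Let V = H^1_0(0, 1/2); then v(0) = v(1/2) = 0, and [u' v]_0^1/2 = 0.
Weak formulation: find u (satisfying any essential BC) such that ∫_0^1/2 u'(x) v'(x) dx = ∫_0^1/2 f v dx for all v ∈ V.
Substituting f(x) = 6*sin(2*π*x), the right-hand side is ∫_0^1/2 (6*sin(2*π*x)) v dx.


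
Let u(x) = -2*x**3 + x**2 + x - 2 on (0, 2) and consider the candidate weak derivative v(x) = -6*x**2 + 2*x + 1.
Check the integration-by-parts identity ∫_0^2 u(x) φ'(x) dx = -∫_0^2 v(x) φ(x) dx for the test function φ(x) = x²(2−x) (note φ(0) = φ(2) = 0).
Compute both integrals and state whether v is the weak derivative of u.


LHS = 124/15, RHS = 124/15. Yes, v = u' weakly.

u(x) = -2*x**3 + x**2 + x - 2, classical derivative u'(x) = -6*x**2 + 2*x + 1.
φ(x) = x²(2−x), so φ'(x) = x*(4 - 3*x).
Note φ(0) = φ(2) = 0, so the boundary term u·φ vanishes.
LHS = ∫_0^2 u(x) φ'(x) dx = ∫_0^2 (6*x^5 - 11*x^4 + x^3 + 10*x^2 - 8*x) dx. Term by term:
  ∫_0^2 6*x^5 dx = 64;  ∫_0^2 -11*x^4 dx = -352/5;  ∫_0^2 x^3 dx = 4;
  ∫_0^2 10*x^2 dx = 80/3;  ∫_0^2 -8*x dx = -16.
Sum: 64 − 352/5 + 4 + 80/3 − 16 = 124/15.
So LHS = 124/15.
∫_0^2 v(x) φ(x) dx = ∫_0^2 (6*x^5 - 14*x^4 + 3*x^3 + 2*x^2) dx. Term by term:
  ∫_0^2 6*x^5 dx = 64;  ∫_0^2 -14*x^4 dx = -448/5;  ∫_0^2 3*x^3 dx = 12;
  ∫_0^2 2*x^2 dx = 16/3.
Sum: 64 − 448/5 + 12 + 16/3 = -124/15.
So RHS = -∫_0^2 v(x) φ(x) dx = 124/15.
LHS = RHS, so the identity holds for this test φ.
Moreover u is smooth here and v(x) = u'(x) = -6*x**2 + 2*x + 1 pointwise, so the identity holds for every test function. Hence v is the weak derivative of u.


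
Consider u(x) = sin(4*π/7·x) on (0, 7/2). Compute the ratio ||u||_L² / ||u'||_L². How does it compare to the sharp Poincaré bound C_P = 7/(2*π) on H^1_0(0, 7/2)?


||u||_L² / ||u'||_L² = 7/(4*π) < C_P = 7/(2*π).

u(x) = sin(4*π/7·x), so u'(x) = 4*π*cos(4*π*x/7)/7.
Writing u(x) = A·sin(kπx/L) with A = 1 and k = 2, use ∫_0^L sin²(kπx/L) dx = L/2 and ∫_0^L cos²(kπx/L) dx = L/2.
u² = 1·sin²(4*π/7·x) and (u')² = 16*π^2/49·cos²(4*π/7·x), and each of sin², cos² integrates to L/2 = 7/4 over (0, 7/2).
∫_0^7/2 u² dx = 7/4, so ||u||_L² = sqrt(7)/2.
∫_0^7/2 (u')² dx = 4*π^2/7, so ||u'||_L² = 2*sqrt(7)*π/7.
Ratio ||u||_L² / ||u'||_L² = 7/(4*π).
Sharp Poincaré constant on H^1_0(0, 7/2) is C_P = L/π = 7/(2*π), achieved by sin(2*π/7·x).
This is the k = 2 harmonic; the ratio L/(kπ) is strictly less than C_P = L/π, consistent with the sharp inequality ||u||_L² ≤ C_P ||u'||_L².


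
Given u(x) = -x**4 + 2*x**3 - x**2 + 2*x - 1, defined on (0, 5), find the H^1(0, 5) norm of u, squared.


||u||_{H^1}^2 = 19475875/126

The H^1 norm (squared) on an interval (0, L) is
  ||u||_{H^1}^2 = ∫_0^L u(x)^2 dx + ∫_0^L u'(x)^2 dx.
Compute u'(x) = -4*x**3 + 6*x**2 - 2*x + 2.
Then u(x)^2 = x**8 - 4*x**7 + 6*x**6 - 8*x**5 + 11*x**4 - 8*x**3 + 6*x**2 - 4*x + 1 and u'(x)^2 = 16*x**6 - 48*x**5 + 52*x**4 - 40*x**3 + 28*x**2 - 8*x + 4.
Integrate each monomial from 0 to 5 using ∫_0^5 c·x^n dx = c·5^(n+1)/(n+1):
  ∫_0^5 u(x)^2 dx = ∫_0^5 (x^8 - 4*x^7 + 6*x^6 - 8*x^5 + 11*x^4 - 8*x^3 + 6*x^2 - 4*x + 1) dx. Term by term:
    ∫_0^5 x^8 dx = 1953125/9;  ∫_0^5 -4*x^7 dx = -390625/2;  ∫_0^5 6*x^6 dx = 468750/7;
    ∫_0^5 -8*x^5 dx = -62500/3;  ∫_0^5 11*x^4 dx = 6875;  ∫_0^5 -8*x^3 dx = -1250;
    ∫_0^5 6*x^2 dx = 250;  ∫_0^5 -4*x dx = -50;  ∫_0^5 1 dx = 5.
  Sum: 1953125/9 − 390625/2 + 468750/7 − 62500/3 + 6875 − 1250 + 250 − 50 + 5 = 9281455/126.
  ∫_0^5 u'(x)^2 dx = ∫_0^5 (16*x^6 - 48*x^5 + 52*x^4 - 40*x^3 + 28*x^2 - 8*x + 4) dx. Term by term:
    ∫_0^5 16*x^6 dx = 1250000/7;  ∫_0^5 -48*x^5 dx = -125000;  ∫_0^5 52*x^4 dx = 32500;
    ∫_0^5 -40*x^3 dx = -6250;  ∫_0^5 28*x^2 dx = 3500/3;  ∫_0^5 -8*x dx = -100;
    ∫_0^5 4 dx = 20.
  Sum: 1250000/7 − 125000 + 32500 − 6250 + 3500/3 − 100 + 20 = 1699070/21.
Adding: ||u||_{H^1}^2 = 9281455/126 + 1699070/21 = 19475875/126.


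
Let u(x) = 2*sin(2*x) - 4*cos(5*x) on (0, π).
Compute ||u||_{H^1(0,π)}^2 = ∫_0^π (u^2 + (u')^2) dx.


||u||_{H^1(0,π)}^2 = 1664/21 + 218*π

u'(x) = 20*sin(5*x) + 4*cos(2*x).
Expand u² and (u')² and integrate term by term on (0, π), using: for integers n ≥ 1, ∫_0^π sin²(nx) dx = ∫_0^π cos²(nx) dx = π/2; for n ≠ n', ∫_0^π sin(nx)sin(n'x) dx = ∫_0^π cos(nx)cos(n'x) dx = 0; and by product-to-sum, ∫_0^π sin(nx)cos(n'x) dx = ½∫_0^π [sin((n+n')x) + sin((n−n')x)] dx, which is 0 when n+n' is even and 2n/(n²−n'²) when n+n' is odd (it need not vanish on (0, π)).
  u² squared terms: (-4)²·∫cos(5x)² dx = 16·π/2 = 8*π;  (2)²·∫sin(2x)² dx = 4·π/2 = 2*π.
  u² cross terms: 2·(-4)·(2)·∫cos(5x)·sin(2x) dx = -16·(-4/21) = 64/21.
  So ∫_0^π u² dx = 8*π + 2*π + 64/21 = 64/21 + 10*π.
  (u')² squared terms: (4)²·∫cos(2x)² dx = 16·π/2 = 8*π;  (20)²·∫sin(5x)² dx = 400·π/2 = 200*π.
  (u')² cross terms: 2·(4)·(20)·∫cos(2x)·sin(5x) dx = 160·(10/21) = 1600/21.
  So ∫_0^π (u')² dx = 8*π + 200*π + 1600/21 = 1600/21 + 208*π.
||u||_{H^1}^2 = (64/21 + 10*π) + (1600/21 + 208*π) = 1664/21 + 218*π.
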